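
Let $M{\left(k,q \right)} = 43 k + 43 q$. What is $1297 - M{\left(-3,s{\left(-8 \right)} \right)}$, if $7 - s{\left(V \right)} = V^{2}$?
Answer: $3877$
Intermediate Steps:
$s{\left(V \right)} = 7 - V^{2}$
$1297 - M{\left(-3,s{\left(-8 \right)} \right)} = 1297 - \left(43 \left(-3\right) + 43 \left(7 - \left(-8\right)^{2}\right)\right) = 1297 - \left(-129 + 43 \left(7 - 64\right)\right) = 1297 - \left(-129 + 43 \left(-57\right)\right) = 1297 - \left(-129 - 2451\right) = 1297 - -2580 = 1297 + 2580 = 3877$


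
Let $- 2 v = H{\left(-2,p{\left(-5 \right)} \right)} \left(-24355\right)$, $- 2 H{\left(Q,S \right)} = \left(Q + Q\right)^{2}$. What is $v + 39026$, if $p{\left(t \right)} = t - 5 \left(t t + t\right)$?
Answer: $-58394$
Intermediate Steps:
$p{\left(t \right)} = - 5 t^{2} - 4 t$ ($p{\left(t \right)} = t - 5 \left(t^{2} + t\right) = t - 5 \left(t + t^{2}\right) = t - \left(5 t + 5 t^{2}\right) = - 5 t^{2} - 4 t$)
$H{\left(Q,S \right)} = - 2 Q^{2}$ ($H{\left(Q,S \right)} = - \frac{\left(Q + Q\right)^{2}}{2} = - \frac{\left(2 Q\right)^{2}}{2} = - \frac{4 Q^{2}}{2} = - 2 Q^{2}$)
$v = -97420$ ($v = - \frac{- 2 \left(-2\right)^{2} \left(-24355\right)}{2} = - \frac{\left(-2\right) 4 \left(-24355\right)}{2} = - \frac{\left(-8\right) \left(-24355\right)}{2} = \left(- \frac{1}{2}\right) 194840 = -97420$)
$v + 39026 = -97420 + 39026 = -58394$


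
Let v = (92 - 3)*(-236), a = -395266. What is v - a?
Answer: 374262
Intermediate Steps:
v = -21004 (v = 89*(-236) = -21004)
v - a = -21004 - 1*(-395266) = -21004 + 395266 = 374262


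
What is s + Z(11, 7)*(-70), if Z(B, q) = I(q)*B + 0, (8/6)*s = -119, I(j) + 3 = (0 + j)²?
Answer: -142037/4 ≈ -35509.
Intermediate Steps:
I(j) = -3 + j² (I(j) = -3 + (0 + j)² = -3 + j²)
s = -357/4 (s = (¾)*(-119) = -357/4 ≈ -89.250)
Z(B, q) = B*(-3 + q²) (Z(B, q) = (-3 + q²)*B + 0 = B*(-3 + q²) + 0 = B*(-3 + q²))
s + Z(11, 7)*(-70) = -357/4 + (11*(-3 + 7²))*(-70) = -357/4 + (11*(-3 + 49))*(-70) = -357/4 + (11*46)*(-70) = -357/4 + 506*(-70) = -357/4 - 35420 = -142037/4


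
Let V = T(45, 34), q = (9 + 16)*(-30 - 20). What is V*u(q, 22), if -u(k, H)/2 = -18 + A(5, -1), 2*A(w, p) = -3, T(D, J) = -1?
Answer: -39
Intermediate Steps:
q = -1250 (q = 25*(-50) = -1250)
A(w, p) = -3/2 (A(w, p) = (1/2)*(-3) = -3/2)
V = -1
u(k, H) = 39 (u(k, H) = -2*(-18 - 3/2) = -2*(-39/2) = 39)
V*u(q, 22) = -1*39 = -39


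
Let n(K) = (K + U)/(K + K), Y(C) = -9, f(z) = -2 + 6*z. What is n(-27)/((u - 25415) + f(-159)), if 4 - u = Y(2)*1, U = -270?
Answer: -11/52716 ≈ -0.00020867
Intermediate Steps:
u = 13 (u = 4 - (-9) = 4 - 1*(-9) = 4 + 9 = 13)
n(K) = (-270 + K)/(2*K) (n(K) = (K - 270)/(K + K) = (-270 + K)/((2*K)) = (-270 + K)*(1/(2*K)) = (-270 + K)/(2*K))
n(-27)/((u - 25415) + f(-159)) = ((½)*(-270 - 27)/(-27))/((13 - 25415) + (-2 + 6*(-159))) = ((½)*(-1/27)*(-297))/(-25402 + (-2 - 954)) = 11/(2*(-25402 - 956)) = (11/2)/(-26358) = (11/2)*(-1/26358) = -11/52716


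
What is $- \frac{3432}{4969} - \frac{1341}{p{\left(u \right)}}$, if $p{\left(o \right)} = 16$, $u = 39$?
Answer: $- \frac{6718341}{79504} \approx -84.503$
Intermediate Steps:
$- \frac{3432}{4969} - \frac{1341}{p{\left(u \right)}} = - \frac{3432}{4969} - \frac{1341}{16} = - \frac{6718341}{79504}$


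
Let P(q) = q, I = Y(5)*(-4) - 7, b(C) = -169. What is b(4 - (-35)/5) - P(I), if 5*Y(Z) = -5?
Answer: -166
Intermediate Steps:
Y(Z) = -1 (Y(Z) = (1/5)*(-5) = -1)
I = -3 (I = -1*(-4) - 7 = 4 - 7 = -3)
b(4 - (-35)/5) - P(I) = -169 - 1*(-3) = -169 + 3 = -166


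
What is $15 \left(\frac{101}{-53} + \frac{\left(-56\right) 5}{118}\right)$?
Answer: $- \frac{200685}{3127} \approx -64.178$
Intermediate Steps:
$15 \left(\frac{101}{-53} + \frac{\left(-56\right) 5}{118}\right) = 15 \left(101 \left(- \frac{1}{53}\right) - \frac{140}{59}\right) = 15 \left(- \frac{101}{53} - \frac{140}{59}\right) = 15 \left(- \frac{13379}{3127}\right) = - \frac{200685}{3127}$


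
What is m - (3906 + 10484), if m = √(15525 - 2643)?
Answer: -14390 + √12882 ≈ -14277.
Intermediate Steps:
m = √12882 ≈ 113.50
m - (3906 + 10484) = √12882 - (3906 + 10484) = √12882 - 1*14390 = √12882 - 14390 = -14390 + √12882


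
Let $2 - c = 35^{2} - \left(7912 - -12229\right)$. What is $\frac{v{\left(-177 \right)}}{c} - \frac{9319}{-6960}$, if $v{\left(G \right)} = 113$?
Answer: $\frac{29513887}{21944880} \approx 1.3449$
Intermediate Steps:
$c = 18918$ ($c = 2 - \left(35^{2} - \left(7912 - -12229\right)\right) = 2 - \left(1225 - \left(7912 + 12229\right)\right) = 2 - \left(1225 - 20141\right) = 2 - -18916 = 2 + 18916 = 18918$)
$\frac{v{\left(-177 \right)}}{c} - \frac{9319}{-6960} = \frac{113}{18918} - \frac{9319}{-6960} = 113 \cdot \frac{1}{18918} - - \frac{9319}{6960} = \frac{113}{18918} + \frac{9319}{6960} = \frac{29513887}{21944880}$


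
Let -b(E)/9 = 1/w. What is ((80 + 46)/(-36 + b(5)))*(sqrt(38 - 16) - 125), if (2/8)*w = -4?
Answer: 4000/9 - 32*sqrt(22)/9 ≈ 427.77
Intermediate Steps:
w = -16 (w = 4*(-4) = -16)
b(E) = 9/16 (b(E) = -9/(-16) = -9*(-1/16) = 9/16)
((80 + 46)/(-36 + b(5)))*(sqrt(38 - 16) - 125) = ((80 + 46)/(-36 + 9/16))*(sqrt(38 - 16) - 125) = (126/(-567/16))*(sqrt(22) - 125) = (126*(-16/567))*(-125 + sqrt(22)) = -32*(-125 + sqrt(22))/9 = 4000/9 - 32*sqrt(22)/9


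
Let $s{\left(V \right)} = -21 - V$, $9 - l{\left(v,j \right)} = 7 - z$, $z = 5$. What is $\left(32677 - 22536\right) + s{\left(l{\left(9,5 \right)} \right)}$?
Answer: $10113$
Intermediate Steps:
$l{\left(v,j \right)} = 7$ ($l{\left(v,j \right)} = 9 - \left(7 - 5\right) = 9 - 2 = 7$)
$\left(32677 - 22536\right) + s{\left(l{\left(9,5 \right)} \right)} = \left(32677 - 22536\right) - 28 = 10141 - 28 = 10113$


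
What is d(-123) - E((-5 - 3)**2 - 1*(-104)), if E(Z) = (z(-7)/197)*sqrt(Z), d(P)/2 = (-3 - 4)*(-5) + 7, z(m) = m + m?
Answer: 84 + 28*sqrt(42)/197 ≈ 84.921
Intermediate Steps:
z(m) = 2*m
d(P) = 84 (d(P) = 2*((-3 - 4)*(-5) + 7) = 2*(-7*(-5) + 7) = 2*(35 + 7) = 2*42 = 84)
E(Z) = -14*sqrt(Z)/197 (E(Z) = ((2*(-7))/197)*sqrt(Z) = (-14*1/197)*sqrt(Z) = -14*sqrt(Z)/197)
d(-123) - E((-5 - 3)**2 - 1*(-104)) = 84 - (-14)*sqrt((-5 - 3)**2 - 1*(-104))/197 = 84 - (-14)*sqrt((-8)**2 + 104)/197 = 84 - (-14)*sqrt(64 + 104)/197 = 84 - (-14)*sqrt(168)/197 = 84 - (-14)*2*sqrt(42)/197 = 84 - (-28)*sqrt(42)/197 = 84 + 28*sqrt(42)/197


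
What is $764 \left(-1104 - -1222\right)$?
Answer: $90152$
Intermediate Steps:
$764 \left(-1104 - -1222\right) = 764 \left(-1104 + 1222\right) = 764 \cdot 118 = 90152$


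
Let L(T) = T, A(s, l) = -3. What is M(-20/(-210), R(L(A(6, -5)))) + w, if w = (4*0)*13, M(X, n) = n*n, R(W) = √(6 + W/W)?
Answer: 7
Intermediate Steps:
R(W) = √7 (R(W) = √(6 + 1) = √7)
M(X, n) = n²
w = 0 (w = 0*13 = 0)
M(-20/(-210), R(L(A(6, -5)))) + w = (√7)² + 0 = 7 + 0 = 7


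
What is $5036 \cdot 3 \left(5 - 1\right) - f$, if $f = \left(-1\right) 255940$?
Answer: $316372$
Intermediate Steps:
$f = -255940$
$5036 \cdot 3 \left(5 - 1\right) - f = 5036 \cdot 3 \left(5 - 1\right) - -255940 = 5036 \cdot 3 \cdot 4 + 255940 = 5036 \cdot 12 + 255940 = 60432 + 255940 = 316372$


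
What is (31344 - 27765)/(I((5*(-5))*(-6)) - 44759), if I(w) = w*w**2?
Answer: 3579/3330241 ≈ 0.0010747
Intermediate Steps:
I(w) = w**3
(31344 - 27765)/(I((5*(-5))*(-6)) - 44759) = (31344 - 27765)/(((5*(-5))*(-6))**3 - 44759) = 3579/((-25*(-6))**3 - 44759) = 3579/(150**3 - 44759) = 3579/(3375000 - 44759) = 3579/3330241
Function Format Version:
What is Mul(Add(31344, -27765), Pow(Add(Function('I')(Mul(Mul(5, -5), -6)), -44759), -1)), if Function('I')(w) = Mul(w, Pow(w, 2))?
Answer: Rational(3579, 3330241) ≈ 0.0010747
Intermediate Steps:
Function('I')(w) = Pow(w, 3)
Mul(Add(31344, -27765), Pow(Add(Function('I')(Mul(Mul(5, -5), -6)), -44759), -1)) = Mul(Add(31344, -27765), Pow(Add(Pow(Mul(Mul(5, -5), -6), 3), -44759), -1)) = Mul(3579, Pow(Add(Pow(Mul(-25, -6), 3), -44759), -1)) = Mul(3579, Pow(Add(Pow(150, 3), -44759), -1)) = Mul(3579, Pow(Add(3375000, -44759), -1)) = Mul(3579, Pow(3330241, -1)) = Mul(3579, Rational(1, 3330241)) = Rational(3579, 3330241)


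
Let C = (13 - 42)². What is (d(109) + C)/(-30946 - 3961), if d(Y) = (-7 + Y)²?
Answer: -11245/34907 ≈ -0.32214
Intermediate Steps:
C = 841 (C = (-29)² = 841)
(d(109) + C)/(-30946 - 3961) = ((-7 + 109)² + 841)/(-30946 - 3961) = (102² + 841)/(-34907) = (10404 + 841)*(-1/34907) = 11245*(-1/34907) = -11245/34907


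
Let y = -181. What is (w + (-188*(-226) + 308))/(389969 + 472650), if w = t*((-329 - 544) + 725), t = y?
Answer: 69584/862619 ≈ 0.080666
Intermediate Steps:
t = -181
w = 26788 (w = -181*((-329 - 544) + 725) = -181*(-873 + 725) = -181*(-148) = 26788)
(w + (-188*(-226) + 308))/(389969 + 472650) = (26788 + (-188*(-226) + 308))/(389969 + 472650) = (26788 + (42488 + 308))/862619 = (26788 + 42796)*(1/862619) = 69584*(1/862619) = 69584/862619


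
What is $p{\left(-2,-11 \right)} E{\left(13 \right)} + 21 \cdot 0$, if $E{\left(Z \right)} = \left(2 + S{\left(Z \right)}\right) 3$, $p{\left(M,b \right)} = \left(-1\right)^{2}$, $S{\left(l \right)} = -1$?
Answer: $3$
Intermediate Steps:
$p{\left(M,b \right)} = 1$
$E{\left(Z \right)} = 3$ ($E{\left(Z \right)} = \left(2 - 1\right) 3 = 1 \cdot 3 = 3$)
$p{\left(-2,-11 \right)} E{\left(13 \right)} + 21 \cdot 0 = 1 \cdot 3 + 21 \cdot 0 = 3 + 0 = 3$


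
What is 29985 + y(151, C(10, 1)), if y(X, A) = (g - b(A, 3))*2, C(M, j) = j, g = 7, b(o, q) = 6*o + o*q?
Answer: 29981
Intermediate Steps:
y(X, A) = 14 - 18*A (y(X, A) = (7 - A*(6 + 3))*2 = (7 - A*9)*2 = (7 - 9*A)*2 = 14 - 18*A)
29985 + y(151, C(10, 1)) = 29985 + (14 - 18*1) = 29985 + (14 - 18) = 29985 - 4 = 29981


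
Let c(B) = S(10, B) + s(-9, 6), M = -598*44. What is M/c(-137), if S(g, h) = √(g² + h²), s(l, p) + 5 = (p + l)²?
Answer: 105248/18853 - 26312*√18869/18853 ≈ -186.13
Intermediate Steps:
M = -26312
s(l, p) = -5 + (l + p)² (s(l, p) = -5 + (p + l)² = -5 + (l + p)²)
c(B) = 4 + √(100 + B²) (c(B) = √(10² + B²) + (-5 + (-9 + 6)²) = √(100 + B²) + (-5 + (-3)²) = √(100 + B²) + (-5 + 9) = √(100 + B²) + 4 = 4 + √(100 + B²))
M/c(-137) = -26312/(4 + √(100 + (-137)²)) = -26312/(4 + √(100 + 18769)) = -26312/(4 + √18869)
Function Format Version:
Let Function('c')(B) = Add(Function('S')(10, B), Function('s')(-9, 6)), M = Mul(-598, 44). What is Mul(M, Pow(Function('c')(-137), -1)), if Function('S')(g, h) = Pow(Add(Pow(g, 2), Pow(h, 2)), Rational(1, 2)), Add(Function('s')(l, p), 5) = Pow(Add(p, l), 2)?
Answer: Add(Rational(105248, 18853), Mul(Rational(-26312, 18853), Pow(18869, Rational(1, 2)))) ≈ -186.13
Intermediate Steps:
M = -26312
Function('s')(l, p) = Add(-5, Pow(Add(l, p), 2)) (Function('s')(l, p) = Add(-5, Pow(Add(p, l), 2)) = Add(-5, Pow(Add(l, p), 2)))
Function('c')(B) = Add(4, Pow(Add(100, Pow(B, 2)), Rational(1, 2))) (Function('c')(B) = Add(Pow(Add(Pow(10, 2), Pow(B, 2)), Rational(1, 2)), Add(-5, Pow(Add(-9, 6), 2))) = Add(Pow(Add(100, Pow(B, 2)), Rational(1, 2)), Add(-5, Pow(-3, 2))) = Add(Pow(Add(100, Pow(B, 2)), Rational(1, 2)), Add(-5, 9)) = Add(Pow(Add(100, Pow(B, 2)), Rational(1, 2)), 4) = Add(4, Pow(Add(100, Pow(B, 2)), Rational(1, 2))))
Mul(M, Pow(Function('c')(-137), -1)) = Mul(-26312, Pow(Add(4, Pow(Add(100, Pow(-137, 2)), Rational(1, 2))), -1)) = Mul(-26312, Pow(Add(4, Pow(Add(100, 18769), Rational(1, 2))), -1)) = Mul(-26312, Pow(Add(4, Pow(18869, Rational(1, 2))), -1))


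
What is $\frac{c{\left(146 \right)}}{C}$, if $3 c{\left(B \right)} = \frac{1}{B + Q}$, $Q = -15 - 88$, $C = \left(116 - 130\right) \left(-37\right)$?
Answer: $\frac{1}{66822} \approx 1.4965 \cdot 10^{-5}$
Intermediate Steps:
$C = 518$ ($C = \left(-14\right) \left(-37\right) = 518$)
$Q = -103$ ($Q = -15 - 88 = -103$)
$c{\left(B \right)} = \frac{1}{3 \left(-103 + B\right)}$ ($c{\left(B \right)} = \frac{1}{3 \left(B - 103\right)} = \frac{1}{3 \left(-103 + B\right)}$)
$\frac{c{\left(146 \right)}}{C} = \frac{\frac{1}{3} \frac{1}{-103 + 146}}{518} = \frac{1}{3 \cdot 43} \cdot \frac{1}{518} = \frac{1}{3} \cdot \frac{1}{43} \cdot \frac{1}{518} = \frac{1}{129} \cdot \frac{1}{518} = \frac{1}{66822}$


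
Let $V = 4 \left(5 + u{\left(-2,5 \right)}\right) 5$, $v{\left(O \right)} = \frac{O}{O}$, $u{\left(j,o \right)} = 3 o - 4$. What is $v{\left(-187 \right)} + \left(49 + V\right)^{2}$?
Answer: $136162$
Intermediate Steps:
$u{\left(j,o \right)} = -4 + 3 o$
$v{\left(O \right)} = 1$
$V = 320$ ($V = 4 \left(5 + \left(-4 + 3 \cdot 5\right)\right) 5 = 4 \left(5 + \left(-4 + 15\right)\right) 5 = 4 \left(5 + 11\right) 5 = 4 \cdot 16 \cdot 5 = 4 \cdot 80 = 320$)
$v{\left(-187 \right)} + \left(49 + V\right)^{2} = 1 + \left(49 + 320\right)^{2} = 1 + 369^{2} = 1 + 136161 = 136162$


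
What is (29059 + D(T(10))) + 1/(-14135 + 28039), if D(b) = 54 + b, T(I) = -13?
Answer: 404606401/13904 ≈ 29100.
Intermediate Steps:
(29059 + D(T(10))) + 1/(-14135 + 28039) = (29059 + (54 - 13)) + 1/(-14135 + 28039) = (29059 + 41) + 1/13904 = 29100 + 1/13904 = 404606401/13904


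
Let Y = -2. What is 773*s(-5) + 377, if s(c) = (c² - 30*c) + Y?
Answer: 134106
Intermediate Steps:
s(c) = -2 + c² - 30*c (s(c) = (c² - 30*c) - 2 = -2 + c² - 30*c)
773*s(-5) + 377 = 773*(-2 + (-5)² - 30*(-5)) + 377 = 773*(-2 + 25 + 150) + 377 = 773*173 + 377 = 133729 + 377 = 134106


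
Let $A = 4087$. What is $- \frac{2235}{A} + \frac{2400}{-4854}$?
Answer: $- \frac{3442915}{3306383} \approx -1.0413$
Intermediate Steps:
$- \frac{2235}{A} + \frac{2400}{-4854} = - \frac{2235}{4087} + \frac{2400}{-4854} = \left(-2235\right) \frac{1}{4087} + 2400 \left(- \frac{1}{4854}\right) = - \frac{2235}{4087} - \frac{400}{809} = - \frac{3442915}{3306383}$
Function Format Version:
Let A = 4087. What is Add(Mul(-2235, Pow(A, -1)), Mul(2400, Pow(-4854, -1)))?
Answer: Rational(-3442915, 3306383) ≈ -1.0413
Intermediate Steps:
Add(Mul(-2235, Pow(A, -1)), Mul(2400, Pow(-4854, -1))) = Add(Mul(-2235, Pow(4087, -1)), Mul(2400, Pow(-4854, -1))) = Add(Mul(-2235, Rational(1, 4087)), Mul(2400, Rational(-1, 4854))) = Add(Rational(-2235, 4087), Rational(-400, 809)) = Rational(-3442915, 3306383)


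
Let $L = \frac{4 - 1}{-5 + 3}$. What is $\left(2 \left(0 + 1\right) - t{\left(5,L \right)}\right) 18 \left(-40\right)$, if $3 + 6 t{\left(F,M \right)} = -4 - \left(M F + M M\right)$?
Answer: $-1650$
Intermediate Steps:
$L = - \frac{3}{2}$ ($L = \frac{3}{-2} = 3 \left(- \frac{1}{2}\right) = - \frac{3}{2} \approx -1.5$)
$t{\left(F,M \right)} = - \frac{7}{6} - \frac{M^{2}}{6} - \frac{F M}{6}$ ($t{\left(F,M \right)} = - \frac{1}{2} + \frac{-4 - \left(M F + M M\right)}{6} = - \frac{1}{2} + \frac{-4 - \left(F M + M^{2}\right)}{6} = - \frac{1}{2} + \frac{-4 - \left(M^{2} + F M\right)}{6} = - \frac{1}{2} + \frac{-4 - M^{2} - F M}{6} = - \frac{1}{2} - \left(\frac{2}{3} + \frac{M^{2}}{6} + \frac{F M}{6}\right) = - \frac{7}{6} - \frac{M^{2}}{6} - \frac{F M}{6}$)
$\left(2 \left(0 + 1\right) - t{\left(5,L \right)}\right) 18 \left(-40\right) = \left(2 \left(0 + 1\right) - \left(- \frac{7}{6} - \frac{\left(- \frac{3}{2}\right)^{2}}{6} - \frac{5}{6} \left(- \frac{3}{2}\right)\right)\right) 18 \left(-40\right) = \left(2 \cdot 1 - \left(- \frac{7}{6} - \frac{3}{8} + \frac{5}{4}\right)\right) 18 \left(-40\right) = \left(2 - \left(- \frac{7}{6} - \frac{3}{8} + \frac{5}{4}\right)\right) 18 \left(-40\right) = \left(2 - - \frac{7}{24}\right) 18 \left(-40\right) = \left(2 + \frac{7}{24}\right) 18 \left(-40\right) = \frac{55}{24} \cdot 18 \left(-40\right) = \frac{165}{4} \left(-40\right) = -1650$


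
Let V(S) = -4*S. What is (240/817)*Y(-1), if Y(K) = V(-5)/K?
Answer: -4800/817 ≈ -5.8752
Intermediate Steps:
Y(K) = 20/K (Y(K) = (-4*(-5))/K = 20/K)
(240/817)*Y(-1) = (240/817)*(20/(-1)) = (240*(1/817))*(20*(-1)) = (240/817)*(-20) = -4800/817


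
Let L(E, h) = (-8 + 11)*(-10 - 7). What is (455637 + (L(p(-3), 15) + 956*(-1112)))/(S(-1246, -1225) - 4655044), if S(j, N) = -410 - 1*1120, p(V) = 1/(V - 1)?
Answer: 303743/2328287 ≈ 0.13046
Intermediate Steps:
p(V) = 1/(-1 + V)
S(j, N) = -1530 (S(j, N) = -410 - 1120 = -1530)
L(E, h) = -51 (L(E, h) = 3*(-17) = -51)
(455637 + (L(p(-3), 15) + 956*(-1112)))/(S(-1246, -1225) - 4655044) = (455637 + (-51 + 956*(-1112)))/(-1530 - 4655044) = (455637 + (-51 - 1063072))/(-4656574) = (455637 - 1063123)*(-1/4656574) = -607486*(-1/4656574) = 303743/2328287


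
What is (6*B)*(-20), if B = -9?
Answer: 1080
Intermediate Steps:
(6*B)*(-20) = (6*(-9))*(-20) = -54*(-20) = 1080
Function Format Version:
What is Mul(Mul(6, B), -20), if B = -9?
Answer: 1080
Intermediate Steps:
Mul(Mul(6, B), -20) = Mul(Mul(6, -9), -20) = Mul(-54, -20) = 1080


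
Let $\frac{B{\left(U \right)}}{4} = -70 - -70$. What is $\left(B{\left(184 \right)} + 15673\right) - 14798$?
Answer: $875$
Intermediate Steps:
$B{\left(U \right)} = 0$ ($B{\left(U \right)} = 4 \left(-70 - -70\right) = 4 \left(-70 + 70\right) = 4 \cdot 0 = 0$)
$\left(B{\left(184 \right)} + 15673\right) - 14798 = \left(0 + 15673\right) - 14798 = 15673 - 14798 = 875$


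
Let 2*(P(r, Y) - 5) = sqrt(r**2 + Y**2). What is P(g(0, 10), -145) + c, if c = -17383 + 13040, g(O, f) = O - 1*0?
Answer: -8531/2 ≈ -4265.5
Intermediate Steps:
g(O, f) = O (g(O, f) = O + 0 = O)
P(r, Y) = 5 + sqrt(Y**2 + r**2)/2 (P(r, Y) = 5 + sqrt(r**2 + Y**2)/2 = 5 + sqrt(Y**2 + r**2)/2)
c = -4343
P(g(0, 10), -145) + c = (5 + sqrt((-145)**2 + 0**2)/2) - 4343 = (5 + sqrt(21025 + 0)/2) - 4343 = (5 + sqrt(21025)/2) - 4343 = (5 + (1/2)*145) - 4343 = (5 + 145/2) - 4343 = 155/2 - 4343 = -8531/2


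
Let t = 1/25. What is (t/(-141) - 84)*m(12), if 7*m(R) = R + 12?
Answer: -2368808/8225 ≈ -288.00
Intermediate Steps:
t = 1/25 ≈ 0.040000
m(R) = 12/7 + R/7 (m(R) = (R + 12)/7 = (12 + R)/7 = 12/7 + R/7)
(t/(-141) - 84)*m(12) = ((1/25)/(-141) - 84)*(12/7 + (1/7)*12) = ((1/25)*(-1/141) - 84)*(12/7 + 12/7) = (-1/3525 - 84)*(24/7) = -296101/3525*24/7 = -2368808/8225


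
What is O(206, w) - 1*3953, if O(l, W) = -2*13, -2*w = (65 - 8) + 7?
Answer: -3979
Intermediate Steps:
w = -32 (w = -((65 - 8) + 7)/2 = -(57 + 7)/2 = -1/2*64 = -32)
O(l, W) = -26
O(206, w) - 1*3953 = -26 - 1*3953 = -26 - 3953 = -3979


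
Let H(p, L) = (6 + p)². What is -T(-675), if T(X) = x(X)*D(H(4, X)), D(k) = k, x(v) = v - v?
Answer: 0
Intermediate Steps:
x(v) = 0
T(X) = 0 (T(X) = 0*(6 + 4)² = 0*10² = 0*100 = 0)
-T(-675) = -1*0 = 0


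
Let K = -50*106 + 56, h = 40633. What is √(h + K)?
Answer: √35389 ≈ 188.12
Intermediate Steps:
K = -5244 (K = -5300 + 56 = -5244)
√(h + K) = √(40633 - 5244) = √35389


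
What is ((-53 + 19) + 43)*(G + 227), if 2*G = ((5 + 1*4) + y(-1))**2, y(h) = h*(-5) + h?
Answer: 5607/2 ≈ 2803.5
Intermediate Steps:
y(h) = -4*h (y(h) = -5*h + h = -4*h)
G = 169/2 (G = ((5 + 1*4) - 4*(-1))**2/2 = ((5 + 4) + 4)**2/2 = (9 + 4)**2/2 = (1/2)*13**2 = (1/2)*169 = 169/2 ≈ 84.500)
((-53 + 19) + 43)*(G + 227) = ((-53 + 19) + 43)*(169/2 + 227) = (-34 + 43)*(623/2) = 9*(623/2) = 5607/2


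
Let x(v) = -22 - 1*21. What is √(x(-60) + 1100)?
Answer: √1057 ≈ 32.512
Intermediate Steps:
x(v) = -43 (x(v) = -22 - 21 = -43)
√(x(-60) + 1100) = √(-43 + 1100) = √1057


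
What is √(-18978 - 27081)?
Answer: I*√46059 ≈ 214.61*I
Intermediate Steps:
√(-18978 - 27081) = √(-46059) = I*√46059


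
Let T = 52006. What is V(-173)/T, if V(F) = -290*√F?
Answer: -145*I*√173/26003 ≈ -0.073344*I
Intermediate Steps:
V(-173)/T = -290*I*√173/52006 = -290*I*√173*(1/52006) = -145*I*√173/26003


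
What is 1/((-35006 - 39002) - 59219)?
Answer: -1/133227 ≈ -7.5060e-6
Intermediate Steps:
1/((-35006 - 39002) - 59219) = 1/(-74008 - 59219) = 1/(-133227) = -1/133227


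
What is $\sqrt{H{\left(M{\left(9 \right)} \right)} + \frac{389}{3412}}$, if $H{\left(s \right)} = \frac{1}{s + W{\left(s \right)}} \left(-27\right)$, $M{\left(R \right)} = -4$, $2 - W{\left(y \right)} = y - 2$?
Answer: $\frac{i \sqrt{19313626}}{1706} \approx 2.576 i$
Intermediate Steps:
$W{\left(y \right)} = 4 - y$ ($W{\left(y \right)} = 2 - \left(y - 2\right) = 2 - \left(-2 + y\right) = 4 - y$)
$H{\left(s \right)} = - \frac{27}{4}$ ($H{\left(s \right)} = \frac{1}{s - \left(-4 + s\right)} \left(-27\right) = \frac{1}{4} \left(-27\right) = - \frac{27}{4}$)
$\sqrt{H{\left(M{\left(9 \right)} \right)} + \frac{389}{3412}} = \sqrt{- \frac{27}{4} + \frac{389}{3412}} = \sqrt{- \frac{11321}{1706}} = \frac{i \sqrt{19313626}}{1706}$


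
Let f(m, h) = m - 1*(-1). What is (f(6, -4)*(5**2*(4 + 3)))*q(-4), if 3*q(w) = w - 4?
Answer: -9800/3 ≈ -3266.7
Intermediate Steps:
q(w) = -4/3 + w/3 (q(w) = (w - 4)/3 = (-4 + w)/3 = -4/3 + w/3)
f(m, h) = 1 + m (f(m, h) = m + 1 = 1 + m)
(f(6, -4)*(5**2*(4 + 3)))*q(-4) = ((1 + 6)*(5**2*(4 + 3)))*(-4/3 + (1/3)*(-4)) = (7*(25*7))*(-4/3 - 4/3) = (7*175)*(-8/3) = 1225*(-8/3) = -9800/3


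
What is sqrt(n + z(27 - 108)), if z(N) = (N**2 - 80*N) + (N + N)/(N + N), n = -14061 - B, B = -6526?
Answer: sqrt(5507) ≈ 74.209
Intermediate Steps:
n = -7535 (n = -14061 - 1*(-6526) = -14061 + 6526 = -7535)
z(N) = 1 + N**2 - 80*N (z(N) = (N**2 - 80*N) + (2*N)/((2*N)) = (N**2 - 80*N) + (2*N)*(1/(2*N)) = (N**2 - 80*N) + 1 = 1 + N**2 - 80*N)
sqrt(n + z(27 - 108)) = sqrt(-7535 + (1 + (27 - 108)**2 - 80*(27 - 108))) = sqrt(-7535 + (1 + (-81)**2 - 80*(-81))) = sqrt(-7535 + (1 + 6561 + 6480)) = sqrt(-7535 + 13042) = sqrt(5507)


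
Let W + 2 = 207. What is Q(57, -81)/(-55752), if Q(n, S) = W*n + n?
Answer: -1957/9292 ≈ -0.21061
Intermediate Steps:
W = 205 (W = -2 + 207 = 205)
Q(n, S) = 206*n (Q(n, S) = 205*n + n = 206*n)
Q(57, -81)/(-55752) = (206*57)/(-55752) = 11742*(-1/55752) = -1957/9292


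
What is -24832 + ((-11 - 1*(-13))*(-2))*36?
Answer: -24976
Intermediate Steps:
-24832 + ((-11 - 1*(-13))*(-2))*36 = -24832 + ((-11 + 13)*(-2))*36 = -24832 + (2*(-2))*36 = -24832 - 4*36 = -24832 - 144 = -24976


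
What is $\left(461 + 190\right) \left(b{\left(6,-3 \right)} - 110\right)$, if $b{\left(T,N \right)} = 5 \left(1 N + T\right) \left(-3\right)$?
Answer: $-100905$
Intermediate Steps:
$b{\left(T,N \right)} = - 15 N - 15 T$ ($b{\left(T,N \right)} = 5 \left(N + T\right) \left(-3\right) = \left(5 N + 5 T\right) \left(-3\right) = - 15 N - 15 T$)
$\left(461 + 190\right) \left(b{\left(6,-3 \right)} - 110\right) = \left(461 + 190\right) \left(\left(\left(-15\right) \left(-3\right) - 90\right) - 110\right) = 651 \left(\left(45 - 90\right) - 110\right) = 651 \left(-45 - 110\right) = 651 \left(-155\right) = -100905$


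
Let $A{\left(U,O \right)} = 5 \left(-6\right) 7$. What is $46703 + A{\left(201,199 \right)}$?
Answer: $46493$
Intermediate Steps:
$A{\left(U,O \right)} = -210$ ($A{\left(U,O \right)} = \left(-30\right) 7 = -210$)
$46703 + A{\left(201,199 \right)} = 46703 - 210 = 46493$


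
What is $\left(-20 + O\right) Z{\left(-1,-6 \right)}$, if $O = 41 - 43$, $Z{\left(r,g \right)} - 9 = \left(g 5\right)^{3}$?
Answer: $593802$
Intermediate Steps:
$Z{\left(r,g \right)} = 9 + 125 g^{3}$ ($Z{\left(r,g \right)} = 9 + \left(g 5\right)^{3} = 9 + \left(5 g\right)^{3} = 9 + 125 g^{3}$)
$O = -2$ ($O = 41 - 43 = -2$)
$\left(-20 + O\right) Z{\left(-1,-6 \right)} = \left(-20 - 2\right) \left(9 + 125 \left(-6\right)^{3}\right) = - 22 \left(9 + 125 \left(-216\right)\right) = - 22 \left(9 - 27000\right) = \left(-22\right) \left(-26991\right) = 593802$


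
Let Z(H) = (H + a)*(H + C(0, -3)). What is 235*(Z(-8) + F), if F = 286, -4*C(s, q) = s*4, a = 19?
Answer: 46530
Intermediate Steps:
C(s, q) = -s (C(s, q) = -s*4/4 = -s)
Z(H) = H*(19 + H) (Z(H) = (H + 19)*(H - 1*0) = (19 + H)*(H + 0) = (19 + H)*H = H*(19 + H))
235*(Z(-8) + F) = 235*(-8*(19 - 8) + 286) = 235*(-8*11 + 286) = 235*(-88 + 286) = 235*198 = 46530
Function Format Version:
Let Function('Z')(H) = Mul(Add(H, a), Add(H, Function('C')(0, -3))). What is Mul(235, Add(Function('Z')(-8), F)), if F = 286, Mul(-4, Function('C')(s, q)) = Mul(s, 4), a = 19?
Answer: 46530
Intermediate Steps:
Function('C')(s, q) = Mul(-1, s) (Function('C')(s, q) = Mul(Rational(-1, 4), Mul(s, 4)) = Mul(Rational(-1, 4), Mul(4, s)) = Mul(-1, s))
Function('Z')(H) = Mul(H, Add(19, H)) (Function('Z')(H) = Mul(Add(H, 19), Add(H, Mul(-1, 0))) = Mul(Add(19, H), Add(H, 0)) = Mul(Add(19, H), H) = Mul(H, Add(19, H)))
Mul(235, Add(Function('Z')(-8), F)) = Mul(235, Add(Mul(-8, Add(19, -8)), 286)) = Mul(235, Add(Mul(-8, 11), 286)) = Mul(235, Add(-88, 286)) = Mul(235, 198) = 46530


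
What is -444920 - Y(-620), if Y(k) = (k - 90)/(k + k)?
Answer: -55170151/124 ≈ -4.4492e+5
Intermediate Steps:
Y(k) = (-90 + k)/(2*k) (Y(k) = (-90 + k)/((2*k)) = (-90 + k)*(1/(2*k)) = (-90 + k)/(2*k))
-444920 - Y(-620) = -444920 - (-90 - 620)/(2*(-620)) = -444920 - (-1)*(-710)/(2*620) = -444920 - 1*71/124 = -444920 - 71/124 = -55170151/124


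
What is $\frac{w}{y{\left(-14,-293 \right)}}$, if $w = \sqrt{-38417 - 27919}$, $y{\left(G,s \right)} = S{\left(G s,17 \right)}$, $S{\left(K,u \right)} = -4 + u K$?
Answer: $\frac{2 i \sqrt{4146}}{34865} \approx 0.0036936 i$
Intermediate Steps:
$S{\left(K,u \right)} = -4 + K u$
$y{\left(G,s \right)} = -4 + 17 G s$ ($y{\left(G,s \right)} = -4 + G s 17 = -4 + 17 G s$)
$w = 4 i \sqrt{4146}$ ($w = \sqrt{-66336} = 4 i \sqrt{4146} \approx 257.56 i$)
$\frac{w}{y{\left(-14,-293 \right)}} = \frac{4 i \sqrt{4146}}{-4 + 17 \left(-14\right) \left(-293\right)} = \frac{4 i \sqrt{4146}}{-4 + 69734} = \frac{4 i \sqrt{4146}}{69730} = 4 i \sqrt{4146} \cdot \frac{1}{69730} = \frac{2 i \sqrt{4146}}{34865}$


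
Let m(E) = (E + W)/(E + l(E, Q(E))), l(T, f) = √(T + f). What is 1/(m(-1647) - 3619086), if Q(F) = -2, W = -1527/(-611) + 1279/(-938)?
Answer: -3226547085888103733455518/11677148164515003297078433296985 - 540607588586702*I*√1649/11677148164515003297078433296985 ≈ -2.7631e-7 - 1.88e-15*I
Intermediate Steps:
W = 650857/573118 (W = -1527*(-1/611) + 1279*(-1/938) = 1527/611 - 1279/938 = 650857/573118 ≈ 1.1356)
m(E) = (650857/573118 + E)/(E + √(-2 + E)) (m(E) = (E + 650857/573118)/(E + √(E - 2)) = (650857/573118 + E)/(E + √(-2 + E)))
1/(m(-1647) - 3619086) = 1/((650857/573118 - 1647)/(-1647 + √(-2 - 1647)) - 3619086) = 1/(-943274489/573118/(-1647 + √(-1649)) - 3619086) = 1/(-943274489/573118/(-1647 + I*√1649) - 3619086) = 1/(-943274489/(573118*(-1647 + I*√1649)) - 3619086) = 1/(-3619086 - 943274489/(573118*(-1647 + I*√1649)))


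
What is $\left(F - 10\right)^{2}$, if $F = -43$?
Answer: $2809$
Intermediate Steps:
$\left(F - 10\right)^{2} = \left(-43 - 10\right)^{2} = \left(-53\right)^{2} = 2809$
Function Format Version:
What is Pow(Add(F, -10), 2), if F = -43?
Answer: 2809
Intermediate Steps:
Pow(Add(F, -10), 2) = Pow(Add(-43, -10), 2) = Pow(-53, 2) = 2809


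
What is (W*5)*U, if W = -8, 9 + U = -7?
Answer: 640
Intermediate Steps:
U = -16 (U = -9 - 7 = -16)
(W*5)*U = -8*5*(-16) = -40*(-16) = 640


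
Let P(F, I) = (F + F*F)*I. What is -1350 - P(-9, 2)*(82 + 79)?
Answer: -24534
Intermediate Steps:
P(F, I) = I*(F + F**2) (P(F, I) = (F + F**2)*I = I*(F + F**2))
-1350 - P(-9, 2)*(82 + 79) = -1350 - (-9*2*(1 - 9))*(82 + 79) = -1350 - (-9*2*(-8))*161 = -1350 - 144*161 = -1350 - 1*23184 = -1350 - 23184 = -24534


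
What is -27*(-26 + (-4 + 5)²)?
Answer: 675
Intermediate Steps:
-27*(-26 + (-4 + 5)²) = -27*(-26 + 1²) = -27*(-26 + 1) = -27*(-25) = 675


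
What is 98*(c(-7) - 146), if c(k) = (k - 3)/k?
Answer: -14168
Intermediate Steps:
c(k) = (-3 + k)/k
98*(c(-7) - 146) = 98*((-3 - 7)/(-7) - 146) = 98*(-1/7*(-10) - 146) = 98*(10/7 - 146) = 98*(-1012/7) = -14168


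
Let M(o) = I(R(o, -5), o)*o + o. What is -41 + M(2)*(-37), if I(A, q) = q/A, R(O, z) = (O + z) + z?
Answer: -193/2 ≈ -96.500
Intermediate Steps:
R(O, z) = O + 2*z
M(o) = o + o**2/(-10 + o) (M(o) = (o/(o + 2*(-5)))*o + o = (o/(o - 10))*o + o = (o/(-10 + o))*o + o = o**2/(-10 + o) + o = o + o**2/(-10 + o))
-41 + M(2)*(-37) = -41 + (2*2*(-5 + 2)/(-10 + 2))*(-37) = -41 + (2*2*(-3)/(-8))*(-37) = -41 + (2*2*(-1/8)*(-3))*(-37) = -41 + (3/2)*(-37) = -41 - 111/2 = -193/2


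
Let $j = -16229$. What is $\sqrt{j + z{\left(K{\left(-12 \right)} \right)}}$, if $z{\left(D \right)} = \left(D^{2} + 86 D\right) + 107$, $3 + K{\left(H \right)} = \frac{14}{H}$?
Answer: $\frac{i \sqrt{592667}}{6} \approx 128.31 i$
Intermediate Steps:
$K{\left(H \right)} = -3 + \frac{14}{H}$
$z{\left(D \right)} = 107 + D^{2} + 86 D$
$\sqrt{j + z{\left(K{\left(-12 \right)} \right)}} = \sqrt{-16229 + \left(107 + \left(-3 + \frac{14}{-12}\right)^{2} + 86 \left(-3 + \frac{14}{-12}\right)\right)} = \sqrt{-16229 + \left(107 + \left(-3 + 14 \left(- \frac{1}{12}\right)\right)^{2} + 86 \left(-3 + 14 \left(- \frac{1}{12}\right)\right)\right)} = \sqrt{-16229 + \left(107 + \left(-3 - \frac{7}{6}\right)^{2} + 86 \left(-3 - \frac{7}{6}\right)\right)} = \sqrt{-16229 + \left(107 + \left(- \frac{25}{6}\right)^{2} + 86 \left(- \frac{25}{6}\right)\right)} = \sqrt{-16229 + \left(107 + \frac{625}{36} - \frac{1075}{3}\right)} = \sqrt{-16229 - \frac{8423}{36}} = \sqrt{- \frac{592667}{36}} = \frac{i \sqrt{592667}}{6}$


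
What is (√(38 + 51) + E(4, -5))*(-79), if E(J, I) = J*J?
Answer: -1264 - 79*√89 ≈ -2009.3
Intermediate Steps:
E(J, I) = J²
(√(38 + 51) + E(4, -5))*(-79) = (√(38 + 51) + 4²)*(-79) = (√89 + 16)*(-79) = (16 + √89)*(-79) = -1264 - 79*√89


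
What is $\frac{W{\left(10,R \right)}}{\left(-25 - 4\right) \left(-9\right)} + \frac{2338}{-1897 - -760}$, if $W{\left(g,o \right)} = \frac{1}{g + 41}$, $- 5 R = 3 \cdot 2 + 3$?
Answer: $- \frac{10373327}{5044869} \approx -2.0562$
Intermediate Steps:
$R = - \frac{9}{5}$ ($R = - \frac{3 \cdot 2 + 3}{5} = - \frac{6 + 3}{5} = \left(- \frac{1}{5}\right) 9 = - \frac{9}{5} \approx -1.8$)
$W{\left(g,o \right)} = \frac{1}{41 + g}$
$\frac{W{\left(10,R \right)}}{\left(-25 - 4\right) \left(-9\right)} + \frac{2338}{-1897 - -760} = \frac{1}{\left(41 + 10\right) \left(-25 - 4\right) \left(-9\right)} + \frac{2338}{-1897 - -760} = \frac{1}{51 \left(\left(-29\right) \left(-9\right)\right)} + \frac{2338}{-1897 + 760} = \frac{1}{51 \cdot 261} + \frac{2338}{-1137} = \frac{1}{51} \cdot \frac{1}{261} + 2338 \left(- \frac{1}{1137}\right) = \frac{1}{13311} - \frac{2338}{1137} = - \frac{10373327}{5044869}$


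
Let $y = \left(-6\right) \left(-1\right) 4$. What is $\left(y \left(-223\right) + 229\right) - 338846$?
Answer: $-343969$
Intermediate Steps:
$y = 24$ ($y = 6 \cdot 4 = 24$)
$\left(y \left(-223\right) + 229\right) - 338846 = \left(24 \left(-223\right) + 229\right) - 338846 = \left(-5352 + 229\right) - 338846 = -5123 - 338846 = -343969$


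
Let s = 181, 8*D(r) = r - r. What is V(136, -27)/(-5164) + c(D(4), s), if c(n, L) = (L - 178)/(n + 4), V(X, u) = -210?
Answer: 4083/5164 ≈ 0.79067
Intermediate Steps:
D(r) = 0 (D(r) = (r - r)/8 = (⅛)*0 = 0)
c(n, L) = (-178 + L)/(4 + n)
V(136, -27)/(-5164) + c(D(4), s) = -210/(-5164) + (-178 + 181)/(4 + 0) = -210*(-1/5164) + 3/4 = 105/2582 + (¼)*3 = 105/2582 + ¾ = 4083/5164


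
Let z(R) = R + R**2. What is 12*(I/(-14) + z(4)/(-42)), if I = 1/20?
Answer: -403/70 ≈ -5.7571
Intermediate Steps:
I = 1/20 ≈ 0.050000
12*(I/(-14) + z(4)/(-42)) = 12*((1/20)/(-14) + (4*(1 + 4))/(-42)) = 12*((1/20)*(-1/14) + (4*5)*(-1/42)) = 12*(-1/280 + 20*(-1/42)) = 12*(-1/280 - 10/21) = 12*(-403/840) = -403/70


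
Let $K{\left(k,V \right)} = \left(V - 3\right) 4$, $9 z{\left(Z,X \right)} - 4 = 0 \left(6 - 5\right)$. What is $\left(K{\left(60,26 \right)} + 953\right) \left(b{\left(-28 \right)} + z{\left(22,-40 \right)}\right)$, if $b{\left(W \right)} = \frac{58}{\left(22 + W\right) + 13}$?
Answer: $\frac{574750}{63} \approx 9123.0$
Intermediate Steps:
$z{\left(Z,X \right)} = \frac{4}{9}$ ($z{\left(Z,X \right)} = \frac{4}{9} + \frac{0 \left(6 - 5\right)}{9} = \frac{4}{9} + \frac{0 \cdot 1}{9} = \frac{4}{9} + \frac{1}{9} \cdot 0 = \frac{4}{9} + 0 = \frac{4}{9}$)
$b{\left(W \right)} = \frac{58}{35 + W}$
$K{\left(k,V \right)} = -12 + 4 V$ ($K{\left(k,V \right)} = \left(-3 + V\right) 4 = -12 + 4 V$)
$\left(K{\left(60,26 \right)} + 953\right) \left(b{\left(-28 \right)} + z{\left(22,-40 \right)}\right) = \left(\left(-12 + 4 \cdot 26\right) + 953\right) \left(\frac{58}{35 - 28} + \frac{4}{9}\right) = \left(\left(-12 + 104\right) + 953\right) \left(\frac{58}{7} + \frac{4}{9}\right) = \left(92 + 953\right) \left(58 \cdot \frac{1}{7} + \frac{4}{9}\right) = 1045 \left(\frac{58}{7} + \frac{4}{9}\right) = 1045 \cdot \frac{550}{63} = \frac{574750}{63}$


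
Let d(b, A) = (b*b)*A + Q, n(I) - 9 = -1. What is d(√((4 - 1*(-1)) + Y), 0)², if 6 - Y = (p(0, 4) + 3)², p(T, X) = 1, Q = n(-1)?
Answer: 64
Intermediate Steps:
n(I) = 8 (n(I) = 9 - 1 = 8)
Q = 8
Y = -10 (Y = 6 - (1 + 3)² = 6 - 1*4² = 6 - 1*16 = 6 - 16 = -10)
d(b, A) = 8 + A*b² (d(b, A) = (b*b)*A + 8 = b²*A + 8 = A*b² + 8 = 8 + A*b²)
d(√((4 - 1*(-1)) + Y), 0)² = (8 + 0*(√((4 - 1*(-1)) - 10))²)² = (8 + 0*(√((4 + 1) - 10))²)² = (8 + 0*(√(5 - 10))²)² = (8 + 0*(√(-5))²)² = (8 + 0*(I*√5)²)² = (8 + 0*(-5))² = (8 + 0)² = 8² = 64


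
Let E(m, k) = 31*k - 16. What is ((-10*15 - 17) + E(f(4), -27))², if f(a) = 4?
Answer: 1040400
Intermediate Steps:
E(m, k) = -16 + 31*k
((-10*15 - 17) + E(f(4), -27))² = ((-10*15 - 17) + (-16 + 31*(-27)))² = ((-150 - 17) + (-16 - 837))² = (-167 - 853)² = (-1020)² = 1040400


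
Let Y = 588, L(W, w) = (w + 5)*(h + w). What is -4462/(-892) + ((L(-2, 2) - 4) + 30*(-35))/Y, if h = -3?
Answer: 419311/131124 ≈ 3.1978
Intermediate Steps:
L(W, w) = (-3 + w)*(5 + w) (L(W, w) = (w + 5)*(-3 + w) = (5 + w)*(-3 + w) = (-3 + w)*(5 + w))
-4462/(-892) + ((L(-2, 2) - 4) + 30*(-35))/Y = -4462/(-892) + (((-15 + 2**2 + 2*2) - 4) + 30*(-35))/588 = -4462*(-1/892) + (((-15 + 4 + 4) - 4) - 1050)*(1/588) = 2231/446 + ((-7 - 4) - 1050)*(1/588) = 2231/446 + (-11 - 1050)*(1/588) = 2231/446 - 1061*1/588 = 2231/446 - 1061/588 = 419311/131124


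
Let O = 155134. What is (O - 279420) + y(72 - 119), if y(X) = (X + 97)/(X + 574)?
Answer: -65498672/527 ≈ -1.2429e+5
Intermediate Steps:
y(X) = (97 + X)/(574 + X)
(O - 279420) + y(72 - 119) = (155134 - 279420) + (97 + (72 - 119))/(574 + (72 - 119)) = -124286 + (97 - 47)/(574 - 47) = -124286 + 50/527 = -65498672/527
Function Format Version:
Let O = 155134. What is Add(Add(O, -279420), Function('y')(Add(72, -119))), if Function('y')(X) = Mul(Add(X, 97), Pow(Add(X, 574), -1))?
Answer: Rational(-65498672, 527) ≈ -1.2429e+5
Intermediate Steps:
Function('y')(X) = Mul(Pow(Add(574, X), -1), Add(97, X)) (Function('y')(X) = Mul(Add(97, X), Pow(Add(574, X), -1)) = Mul(Pow(Add(574, X), -1), Add(97, X)))
Add(Add(O, -279420), Function('y')(Add(72, -119))) = Add(Add(155134, -279420), Mul(Pow(Add(574, Add(72, -119)), -1), Add(97, Add(72, -119)))) = Add(-124286, Mul(Pow(Add(574, -47), -1), Add(97, -47))) = Add(-124286, Mul(Pow(527, -1), 50)) = Add(-124286, Mul(Rational(1, 527), 50)) = Add(-124286, Rational(50, 527)) = Rational(-65498672, 527)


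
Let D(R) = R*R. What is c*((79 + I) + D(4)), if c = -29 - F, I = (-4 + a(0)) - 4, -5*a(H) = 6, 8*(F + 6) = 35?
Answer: -93951/40 ≈ -2348.8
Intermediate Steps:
F = -13/8 (F = -6 + (⅛)*35 = -6 + 35/8 = -13/8 ≈ -1.6250)
a(H) = -6/5 (a(H) = -⅕*6 = -6/5)
I = -46/5 (I = (-4 - 6/5) - 4 = -26/5 - 4 = -46/5 ≈ -9.2000)
c = -219/8 (c = -29 - 1*(-13/8) = -29 + 13/8 = -219/8 ≈ -27.375)
D(R) = R²
c*((79 + I) + D(4)) = -219*((79 - 46/5) + 4²)/8 = -219*(349/5 + 16)/8 = -219/8*429/5 = -93951/40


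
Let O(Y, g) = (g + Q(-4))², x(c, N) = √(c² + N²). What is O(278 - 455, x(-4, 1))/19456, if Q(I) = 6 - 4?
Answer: (2 + √17)²/19456 ≈ 0.0019270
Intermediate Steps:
Q(I) = 2
x(c, N) = √(N² + c²)
O(Y, g) = (2 + g)² (O(Y, g) = (g + 2)² = (2 + g)²)
O(278 - 455, x(-4, 1))/19456 = (2 + √(1² + (-4)²))²/19456 = (2 + √(1 + 16))²*(1/19456) = (2 + √17)²*(1/19456) = (2 + √17)²/19456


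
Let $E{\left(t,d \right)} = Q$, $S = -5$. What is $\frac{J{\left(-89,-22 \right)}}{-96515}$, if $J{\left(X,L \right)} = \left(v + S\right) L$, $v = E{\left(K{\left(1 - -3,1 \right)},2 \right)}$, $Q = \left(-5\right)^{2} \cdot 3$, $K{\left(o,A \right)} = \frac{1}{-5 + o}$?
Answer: $\frac{308}{19303} \approx 0.015956$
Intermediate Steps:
$Q = 75$ ($Q = 25 \cdot 3 = 75$)
$E{\left(t,d \right)} = 75$
$v = 75$
$J{\left(X,L \right)} = 70 L$ ($J{\left(X,L \right)} = \left(75 - 5\right) L = 70 L$)
$\frac{J{\left(-89,-22 \right)}}{-96515} = \frac{70 \left(-22\right)}{-96515} = \left(-1540\right) \left(- \frac{1}{96515}\right) = \frac{308}{19303}$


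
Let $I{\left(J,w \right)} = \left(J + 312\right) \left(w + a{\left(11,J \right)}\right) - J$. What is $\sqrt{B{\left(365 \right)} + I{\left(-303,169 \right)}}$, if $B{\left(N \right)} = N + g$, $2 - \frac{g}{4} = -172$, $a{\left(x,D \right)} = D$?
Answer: $\sqrt{158} \approx 12.57$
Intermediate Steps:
$g = 696$ ($g = 8 - -688 = 8 + 688 = 696$)
$I{\left(J,w \right)} = - J + \left(312 + J\right) \left(J + w\right)$ ($I{\left(J,w \right)} = \left(J + 312\right) \left(w + J\right) - J = \left(312 + J\right) \left(J + w\right) - J = - J + \left(312 + J\right) \left(J + w\right)$)
$B{\left(N \right)} = 696 + N$ ($B{\left(N \right)} = N + 696 = 696 + N$)
$\sqrt{B{\left(365 \right)} + I{\left(-303,169 \right)}} = \sqrt{\left(696 + 365\right) + \left(\left(-303\right)^{2} + 311 \left(-303\right) + 312 \cdot 169 - 51207\right)} = \sqrt{1061 + \left(91809 - 94233 + 52728 - 51207\right)} = \sqrt{1061 - 903} = \sqrt{158}$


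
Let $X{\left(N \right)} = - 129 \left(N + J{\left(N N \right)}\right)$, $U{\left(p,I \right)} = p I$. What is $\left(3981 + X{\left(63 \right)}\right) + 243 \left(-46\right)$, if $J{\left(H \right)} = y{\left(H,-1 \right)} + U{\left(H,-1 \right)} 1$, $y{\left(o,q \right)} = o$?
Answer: $-15324$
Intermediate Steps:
$U{\left(p,I \right)} = I p$
$J{\left(H \right)} = 0$ ($J{\left(H \right)} = H + - H 1 = H - H = 0$)
$X{\left(N \right)} = - 129 N$ ($X{\left(N \right)} = - 129 \left(N + 0\right) = - 129 N$)
$\left(3981 + X{\left(63 \right)}\right) + 243 \left(-46\right) = \left(3981 - 8127\right) + 243 \left(-46\right) = \left(3981 - 8127\right) - 11178 = -4146 - 11178 = -15324$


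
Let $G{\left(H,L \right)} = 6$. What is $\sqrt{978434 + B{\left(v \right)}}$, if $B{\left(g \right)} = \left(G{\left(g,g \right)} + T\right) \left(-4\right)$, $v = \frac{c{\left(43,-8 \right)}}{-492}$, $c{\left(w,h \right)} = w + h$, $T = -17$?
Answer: $\sqrt{978478} \approx 989.18$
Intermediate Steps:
$c{\left(w,h \right)} = h + w$
$v = - \frac{35}{492}$ ($v = \frac{-8 + 43}{-492} = 35 \left(- \frac{1}{492}\right) = - \frac{35}{492} \approx -0.071138$)
$B{\left(g \right)} = 44$ ($B{\left(g \right)} = \left(6 - 17\right) \left(-4\right) = \left(-11\right) \left(-4\right) = 44$)
$\sqrt{978434 + B{\left(v \right)}} = \sqrt{978434 + 44} = \sqrt{978478}$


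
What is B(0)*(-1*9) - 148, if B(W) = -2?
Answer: -130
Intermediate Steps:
B(0)*(-1*9) - 148 = -(-2)*9 - 148 = -2*(-9) - 148 = 18 - 148 = -130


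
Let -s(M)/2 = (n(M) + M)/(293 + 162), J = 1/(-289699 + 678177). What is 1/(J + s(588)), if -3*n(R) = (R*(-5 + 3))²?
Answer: 25251070/51101950097 ≈ 0.00049413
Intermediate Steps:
n(R) = -4*R²/3 (n(R) = -R²*(-5 + 3)²/3 = -4*R²/3)
J = 1/388478 ≈ 2.5741e-6
s(M) = -2*M/455 + 8*M²/1365 (s(M) = -2*(-4*M²/3 + M)/(293 + 162) = -2*(M - 4*M²/3)/455 = -2*(-4*M²/1365 + M/455) = -2*M/455 + 8*M²/1365)
1/(J + s(588)) = 1/(1/388478 + (2/1365)*588*(-3 + 4*588)) = 1/(1/388478 + (2/1365)*588*(-3 + 2352)) = 1/(1/388478 + (2/1365)*588*2349) = 1/(1/388478 + 131544/65) = 1/(51101950097/25251070) = 25251070/51101950097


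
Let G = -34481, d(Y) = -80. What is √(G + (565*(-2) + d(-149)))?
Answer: I*√35691 ≈ 188.92*I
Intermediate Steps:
√(G + (565*(-2) + d(-149))) = √(-34481 + (565*(-2) - 80)) = √(-34481 + (-1130 - 80)) = √(-34481 - 1210) = √(-35691) = I*√35691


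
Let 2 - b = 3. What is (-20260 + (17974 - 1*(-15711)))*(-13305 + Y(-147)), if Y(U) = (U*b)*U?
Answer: -468720450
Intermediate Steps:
b = -1 (b = 2 - 1*3 = 2 - 3 = -1)
Y(U) = -U**2 (Y(U) = (U*(-1))*U = (-U)*U = -U**2)
(-20260 + (17974 - 1*(-15711)))*(-13305 + Y(-147)) = (-20260 + (17974 - 1*(-15711)))*(-13305 - 1*(-147)**2) = (-20260 + (17974 + 15711))*(-13305 - 1*21609) = (-20260 + 33685)*(-13305 - 21609) = 13425*(-34914) = -468720450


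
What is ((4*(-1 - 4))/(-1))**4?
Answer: 160000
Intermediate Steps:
((4*(-1 - 4))/(-1))**4 = ((4*(-5))*(-1))**4 = (-20*(-1))**4 = 20**4 = 160000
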